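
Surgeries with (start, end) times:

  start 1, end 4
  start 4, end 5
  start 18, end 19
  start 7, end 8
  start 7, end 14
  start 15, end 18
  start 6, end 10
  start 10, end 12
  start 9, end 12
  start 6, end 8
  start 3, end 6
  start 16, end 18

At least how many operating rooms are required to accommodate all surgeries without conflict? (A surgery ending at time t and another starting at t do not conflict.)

4

Count concurrent intervals with a sweep; the peak is the room count.
Events (time:±→running): 1:+→1 3:+→2 4:-→1 4:+→2 5:-→1 6:-→0 6:+→1 6:+→2 7:+→3 7:+→4 … peak 4.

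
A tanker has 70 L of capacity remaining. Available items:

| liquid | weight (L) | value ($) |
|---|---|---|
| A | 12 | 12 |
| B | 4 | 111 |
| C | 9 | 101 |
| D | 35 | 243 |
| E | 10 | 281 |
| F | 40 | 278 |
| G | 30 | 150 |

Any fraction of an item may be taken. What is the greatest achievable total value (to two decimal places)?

819.60

Sort by value per unit weight and fill in that order.
Order: E (281/10=28.10) > B (111/4=27.75) > C (101/9=11.22) > F (278/40=6.95) > D (243/35=6.94) > G (150/30=5.00) > A (12/12=1.00)
Fill: take E (10 @ 281) → take B (4 @ 111) → take C (9 @ 101) → take F (40 @ 278) → take 7/35 of D → 48.60; 70/70 used.
Total value = 819.60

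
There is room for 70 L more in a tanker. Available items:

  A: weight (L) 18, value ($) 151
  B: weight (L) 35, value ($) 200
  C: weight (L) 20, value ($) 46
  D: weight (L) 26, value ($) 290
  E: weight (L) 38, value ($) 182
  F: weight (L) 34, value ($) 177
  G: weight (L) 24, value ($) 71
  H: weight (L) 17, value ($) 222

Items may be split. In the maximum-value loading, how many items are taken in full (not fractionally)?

3

Ratios (sorted): H 13.06, D 11.15, A 8.39, B 5.71, F 5.21, E 4.79, G 2.96, C 2.30
take H (17 @ 222); take D (26 @ 290); take A (18 @ 151); take 9/35 of B → 51.43. Capacity used 70/70.
3 item(s) taken whole; one partial (take 9/35 of B).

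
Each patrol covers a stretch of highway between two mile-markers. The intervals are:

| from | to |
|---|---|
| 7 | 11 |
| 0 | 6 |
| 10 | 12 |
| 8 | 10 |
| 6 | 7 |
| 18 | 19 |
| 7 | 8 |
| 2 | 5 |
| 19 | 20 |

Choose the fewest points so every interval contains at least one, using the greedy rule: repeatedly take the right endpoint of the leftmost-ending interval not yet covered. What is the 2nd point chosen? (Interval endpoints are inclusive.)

7

Sort by right endpoint; whenever an interval is uncovered, place a point at its right end.
Sorted: [2,5] [0,6] [6,7] [7,8] [8,10] [7,11] [10,12] [18,19] [19,20]
{[2,5],[0,6]} hit by 5; {[6,7],[7,8]} hit by 7; {[8,10],[7,11],[10,12]} hit by 10; {[18,19],[19,20]} hit by 19.
Points: 5, 7, 10, 19 (4 total).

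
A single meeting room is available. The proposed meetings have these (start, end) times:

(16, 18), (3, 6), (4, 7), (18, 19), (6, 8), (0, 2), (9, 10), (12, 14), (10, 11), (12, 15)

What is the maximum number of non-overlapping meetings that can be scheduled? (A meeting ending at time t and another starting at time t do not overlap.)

8

By end time: (0,2), (3,6), (4,7), (6,8), (9,10), (10,11), (12,14), (12,15), (16,18), (18,19).
Pick (0,2); next start ≥ 2 → (3,6); next start ≥ 6 → (6,8); next start ≥ 8 → (9,10); next start ≥ 10 → (10,11); next start ≥ 11 → (12,14); next start ≥ 14 → (16,18); next start ≥ 18 → (18,19).
Selected 8 meetings.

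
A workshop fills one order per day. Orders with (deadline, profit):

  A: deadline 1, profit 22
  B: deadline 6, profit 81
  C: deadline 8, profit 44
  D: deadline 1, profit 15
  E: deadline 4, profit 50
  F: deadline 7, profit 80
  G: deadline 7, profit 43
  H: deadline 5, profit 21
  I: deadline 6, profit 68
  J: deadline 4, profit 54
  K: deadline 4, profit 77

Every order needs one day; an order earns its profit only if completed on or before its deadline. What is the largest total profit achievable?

497

Profit order: B=81 F=80 K=77 I=68 J=54 E=50 C=44 G=43 A=22 H=21 D=15
Assign: B→slot 6, F→slot 7, K→slot 4, I→slot 5, J→slot 3, E→slot 2, C→slot 8, G→slot 1, A skipped, H skipped, D skipped.
Slots: [1:G] [2:E] [3:J] [4:K] [5:I] [6:B] [7:F] [8:C]
Profit = 43 + 50 + 54 + 77 + 68 + 81 + 80 + 44 = 497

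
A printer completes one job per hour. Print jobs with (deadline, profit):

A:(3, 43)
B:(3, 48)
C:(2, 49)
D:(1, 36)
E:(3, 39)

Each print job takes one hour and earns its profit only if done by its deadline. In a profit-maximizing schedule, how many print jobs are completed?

Take jobs in profit order; each goes to the latest open slot no later than its deadline.
Profit order: C=49 B=48 A=43 E=39 D=36
Assign: C→slot 2, B→slot 3, A→slot 1, E skipped, D skipped.
Slots: [1:A] [2:C] [3:B]
3 of 5 scheduled.

3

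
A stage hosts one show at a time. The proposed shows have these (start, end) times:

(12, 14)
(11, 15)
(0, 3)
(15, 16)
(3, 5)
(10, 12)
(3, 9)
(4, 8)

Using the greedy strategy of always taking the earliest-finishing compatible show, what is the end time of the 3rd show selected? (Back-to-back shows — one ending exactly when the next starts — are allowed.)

Sort by end time and greedily take each interval whose start is ≥ the last chosen end.
Sorted by end: (0,3)  (3,5)  (4,8)  (3,9)  (10,12)  (12,14)  (11,15)  (15,16)
take (0,3); take (3,5); take (10,12); take (12,14); skip (11,15); take (15,16).
Selected: (0,3) (3,5) (10,12) (12,14) (15,16)

12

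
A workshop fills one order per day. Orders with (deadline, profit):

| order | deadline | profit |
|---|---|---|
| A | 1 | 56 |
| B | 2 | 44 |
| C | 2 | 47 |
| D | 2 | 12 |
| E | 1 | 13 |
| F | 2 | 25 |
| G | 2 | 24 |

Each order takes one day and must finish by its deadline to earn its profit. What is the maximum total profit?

Sort by profit descending; place each in the latest free slot ≤ its deadline.
Profit order: A=56 C=47 B=44 F=25 G=24 E=13 D=12
Assign: A→slot 1, C→slot 2, B skipped, F skipped, G skipped, E skipped, D skipped.
Slots: [1:A] [2:C]
Profit = 56 + 47 = 103

103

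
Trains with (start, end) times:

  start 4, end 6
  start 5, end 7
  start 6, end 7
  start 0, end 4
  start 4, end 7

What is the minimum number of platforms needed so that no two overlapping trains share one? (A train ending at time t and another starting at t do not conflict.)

Count concurrent intervals with a sweep; the peak is the room count.
Events (time:±→running): 0:+→1 4:-→0 4:+→1 4:+→2 5:+→3 … peak 3.

3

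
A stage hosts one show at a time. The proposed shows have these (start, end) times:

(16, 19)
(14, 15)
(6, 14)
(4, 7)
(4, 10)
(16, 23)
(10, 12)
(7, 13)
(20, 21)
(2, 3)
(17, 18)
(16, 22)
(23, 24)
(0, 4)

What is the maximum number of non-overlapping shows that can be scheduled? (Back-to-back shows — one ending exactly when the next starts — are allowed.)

By end time: (2,3), (0,4), (4,7), (4,10), (10,12), (7,13), (6,14), (14,15), (17,18), (16,19), (20,21), (16,22), (16,23), (23,24).
Pick (2,3); next start ≥ 3 → (4,7); next start ≥ 7 → (10,12); next start ≥ 12 → (14,15); next start ≥ 15 → (17,18); next start ≥ 18 → (20,21); next start ≥ 21 → (23,24).
Selected 7 shows.

7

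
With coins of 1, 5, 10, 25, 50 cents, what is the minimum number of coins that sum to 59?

Use the largest denomination that fits, subtract, and repeat.
59 − 1×50→9 − 1×5→4 − 4×1→0
Total coins = 1 + 1 + 4 = 6

6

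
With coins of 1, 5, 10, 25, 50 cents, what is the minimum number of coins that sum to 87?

5

87 = 1×50 + 1×25 + 1×10 + 2×1
Total coins = 1 + 1 + 1 + 2 = 5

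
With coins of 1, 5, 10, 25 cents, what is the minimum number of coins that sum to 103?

7

103 = 4×25 + 3×1
Total coins = 4 + 3 = 7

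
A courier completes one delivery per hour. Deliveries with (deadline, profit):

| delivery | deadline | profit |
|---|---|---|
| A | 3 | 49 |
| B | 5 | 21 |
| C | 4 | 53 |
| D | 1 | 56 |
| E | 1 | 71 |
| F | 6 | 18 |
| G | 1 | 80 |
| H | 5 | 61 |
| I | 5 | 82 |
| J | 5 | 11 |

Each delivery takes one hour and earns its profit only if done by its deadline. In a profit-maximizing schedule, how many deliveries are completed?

Take jobs in profit order; each goes to the latest open slot no later than its deadline.
Profit order: I=82 G=80 E=71 H=61 D=56 C=53 A=49 B=21 F=18 J=11
Assign: I→slot 5, G→slot 1, E skipped, H→slot 4, D skipped, C→slot 3, A→slot 2, B skipped, F→slot 6, J skipped.
Slots: [1:G] [2:A] [3:C] [4:H] [5:I] [6:F]
6 of 10 scheduled.

6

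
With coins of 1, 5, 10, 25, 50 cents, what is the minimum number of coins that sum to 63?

5

63 = 1×50 + 1×10 + 3×1
Total coins = 1 + 1 + 3 = 5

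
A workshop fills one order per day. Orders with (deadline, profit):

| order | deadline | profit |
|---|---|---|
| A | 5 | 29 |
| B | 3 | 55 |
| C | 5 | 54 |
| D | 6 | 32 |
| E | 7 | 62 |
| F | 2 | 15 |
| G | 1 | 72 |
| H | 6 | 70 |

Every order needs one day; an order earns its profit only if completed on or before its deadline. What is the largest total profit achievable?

Take jobs in profit order; each goes to the latest open slot no later than its deadline.
Profit order: G=72 H=70 E=62 B=55 C=54 D=32 A=29 F=15
Assign: G→slot 1, H→slot 6, E→slot 7, B→slot 3, C→slot 5, D→slot 4, A→slot 2, F skipped.
Slots: [1:G] [2:A] [3:B] [4:D] [5:C] [6:H] [7:E]
Profit = 72 + 29 + 55 + 32 + 54 + 70 + 62 = 374

374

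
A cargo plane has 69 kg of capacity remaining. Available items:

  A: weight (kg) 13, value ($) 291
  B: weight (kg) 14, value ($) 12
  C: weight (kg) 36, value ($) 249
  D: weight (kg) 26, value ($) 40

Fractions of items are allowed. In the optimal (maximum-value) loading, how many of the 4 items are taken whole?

2

Sort by value per unit weight and fill in that order.
Order: A (291/13=22.38) > C (249/36=6.92) > D (40/26=1.54) > B (12/14=0.86)
Fill: take A (13 @ 291) → take C (36 @ 249) → take 20/26 of D → 30.77; 69/69 used.
2 item(s) taken whole; one partial (take 20/26 of D).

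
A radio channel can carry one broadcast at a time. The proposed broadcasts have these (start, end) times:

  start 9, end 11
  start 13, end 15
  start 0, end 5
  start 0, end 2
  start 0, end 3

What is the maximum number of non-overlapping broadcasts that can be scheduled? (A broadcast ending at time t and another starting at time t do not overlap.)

Sorted by end: (0,2)  (0,3)  (0,5)  (9,11)  (13,15)
take (0,2); skip (0,5); take (9,11); take (13,15).
Selected 3 broadcasts.

3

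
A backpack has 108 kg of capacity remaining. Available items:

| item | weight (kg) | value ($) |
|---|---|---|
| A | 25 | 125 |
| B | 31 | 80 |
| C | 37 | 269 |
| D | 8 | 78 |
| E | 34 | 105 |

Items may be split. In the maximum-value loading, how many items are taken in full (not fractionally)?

4

Sort by value per unit weight and fill in that order.
Ratios (sorted): D 9.75, C 7.27, A 5.00, E 3.09, B 2.58
take D (8 @ 78); take C (37 @ 269); take A (25 @ 125); take E (34 @ 105); take 4/31 of B → 10.32. Capacity used 108/108.
4 item(s) taken whole; one partial (take 4/31 of B).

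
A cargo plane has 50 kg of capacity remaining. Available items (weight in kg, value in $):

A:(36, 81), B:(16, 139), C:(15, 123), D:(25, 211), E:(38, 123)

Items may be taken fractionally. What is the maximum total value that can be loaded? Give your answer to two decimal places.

423.80

Sort by value per unit weight and fill in that order.
Order: B (139/16=8.69) > D (211/25=8.44) > C (123/15=8.20) > E (123/38=3.24) > A (81/36=2.25)
Fill: take B (16 @ 139) → take D (25 @ 211) → take 9/15 of C → 73.80; 50/50 used.
Total value = 423.80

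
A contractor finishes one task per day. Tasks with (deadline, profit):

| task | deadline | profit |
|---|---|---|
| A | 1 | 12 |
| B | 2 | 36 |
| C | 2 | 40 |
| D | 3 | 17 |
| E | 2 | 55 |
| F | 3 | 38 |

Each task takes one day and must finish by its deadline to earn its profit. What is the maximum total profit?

Take jobs in profit order; each goes to the latest open slot no later than its deadline.
By profit: E(d2,55), C(d2,40), F(d3,38), B(d2,36), D(d3,17), A(d1,12)
E→slot 2; C→slot 1; F→slot 3; B skipped; D skipped; A skipped.
Profit = 40 + 55 + 38 = 133

133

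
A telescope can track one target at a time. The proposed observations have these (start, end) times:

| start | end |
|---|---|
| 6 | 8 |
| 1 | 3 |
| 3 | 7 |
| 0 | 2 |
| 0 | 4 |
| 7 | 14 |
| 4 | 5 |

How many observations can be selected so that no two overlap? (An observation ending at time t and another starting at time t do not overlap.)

Greedy by earliest finish: after sorting by end time, pick each interval compatible with the last pick.
Sorted by end: (0,2)  (1,3)  (0,4)  (4,5)  (3,7)  (6,8)  (7,14)
take (0,2); skip (0,4); take (4,5); take (6,8).
Selected 3 observations.

3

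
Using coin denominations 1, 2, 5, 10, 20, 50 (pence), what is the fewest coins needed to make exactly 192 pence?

6

Greedy: take as many of the largest coin as possible, then repeat with the remainder.
192 − 3×50→42 − 2×20→2 − 1×2→0
Total coins = 3 + 2 + 1 = 6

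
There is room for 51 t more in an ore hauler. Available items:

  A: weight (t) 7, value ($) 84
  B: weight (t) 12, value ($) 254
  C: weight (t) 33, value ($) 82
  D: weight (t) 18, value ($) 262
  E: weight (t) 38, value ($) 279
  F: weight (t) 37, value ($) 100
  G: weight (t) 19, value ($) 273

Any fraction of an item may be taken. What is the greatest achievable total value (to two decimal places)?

813.00

Ratios (sorted): B 21.17, D 14.56, G 14.37, A 12.00, E 7.34, F 2.70, C 2.48
take B (12 @ 254); take D (18 @ 262); take G (19 @ 273); take 2/7 of A → 24.00. Capacity used 51/51.
Total value = 813.00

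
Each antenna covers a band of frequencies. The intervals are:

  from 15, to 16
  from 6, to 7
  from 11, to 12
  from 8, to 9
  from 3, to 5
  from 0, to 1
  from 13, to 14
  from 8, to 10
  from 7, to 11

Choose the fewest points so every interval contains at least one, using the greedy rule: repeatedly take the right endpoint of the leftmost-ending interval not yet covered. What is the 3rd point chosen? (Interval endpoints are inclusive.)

Process intervals by earliest right end; each time one isn't hit yet, stab at its right endpoint.
By right end: [0,1]  [3,5]  [6,7]  [8,9]  [8,10]  [7,11]  [11,12]  [13,14]  [15,16]
[0,1] uncovered → point at 1; [3,5] uncovered → point at 5; [6,7] uncovered → point at 7; [8,9] uncovered → point at 9; [11,12] uncovered → point at 12; [13,14] uncovered → point at 14; [15,16] uncovered → point at 16.
Points: 1, 5, 7, 9, 12, 14, 16 (7 total).

7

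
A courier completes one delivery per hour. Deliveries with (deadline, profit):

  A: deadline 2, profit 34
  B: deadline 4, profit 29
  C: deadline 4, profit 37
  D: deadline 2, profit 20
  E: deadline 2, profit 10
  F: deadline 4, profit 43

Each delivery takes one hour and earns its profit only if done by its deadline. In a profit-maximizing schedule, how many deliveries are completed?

4

Profit order: F=43 C=37 A=34 B=29 D=20 E=10
Assign: F→slot 4, C→slot 3, A→slot 2, B→slot 1, D skipped, E skipped.
Slots: [1:B] [2:A] [3:C] [4:F]
4 of 6 scheduled.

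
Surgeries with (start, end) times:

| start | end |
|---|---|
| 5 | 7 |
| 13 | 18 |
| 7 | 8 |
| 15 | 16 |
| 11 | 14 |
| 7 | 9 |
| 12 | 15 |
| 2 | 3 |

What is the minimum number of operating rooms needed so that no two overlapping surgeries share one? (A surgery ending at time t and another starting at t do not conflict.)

Events (time:±→running): 2:+→1 3:-→0 5:+→1 7:-→0 7:+→1 7:+→2 8:-→1 9:-→0 11:+→1 12:+→2 13:+→3 … peak 3.

3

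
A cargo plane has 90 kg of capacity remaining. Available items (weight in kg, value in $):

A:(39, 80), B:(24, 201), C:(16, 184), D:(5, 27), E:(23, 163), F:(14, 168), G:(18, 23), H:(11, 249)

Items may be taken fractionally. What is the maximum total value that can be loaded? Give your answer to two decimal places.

975.80

Greedy by value/weight ratio, highest first.
Ratios (sorted): H 22.64, F 12.00, C 11.50, B 8.38, E 7.09, D 5.40, A 2.05, G 1.28
take H (11 @ 249); take F (14 @ 168); take C (16 @ 184); take B (24 @ 201); take E (23 @ 163); take 2/5 of D → 10.80. Capacity used 90/90.
Total value = 975.80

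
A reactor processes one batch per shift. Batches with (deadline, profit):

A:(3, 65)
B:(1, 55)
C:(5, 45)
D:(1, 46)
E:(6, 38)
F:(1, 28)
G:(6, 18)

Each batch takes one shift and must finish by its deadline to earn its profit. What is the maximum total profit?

221

By profit: A(d3,65), B(d1,55), D(d1,46), C(d5,45), E(d6,38), F(d1,28), G(d6,18)
A→slot 3; B→slot 1; D skipped; C→slot 5; E→slot 6; F skipped; G→slot 4.
Profit = 55 + 65 + 18 + 45 + 38 = 221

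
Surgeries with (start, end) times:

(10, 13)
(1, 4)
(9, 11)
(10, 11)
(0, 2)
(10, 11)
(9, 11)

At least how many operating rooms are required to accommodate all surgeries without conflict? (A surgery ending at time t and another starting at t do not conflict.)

5

Count concurrent intervals with a sweep; the peak is the room count.
Events (time:±→running): 0:+→1 1:+→2 2:-→1 4:-→0 9:+→1 9:+→2 10:+→3 10:+→4 10:+→5 … peak 5.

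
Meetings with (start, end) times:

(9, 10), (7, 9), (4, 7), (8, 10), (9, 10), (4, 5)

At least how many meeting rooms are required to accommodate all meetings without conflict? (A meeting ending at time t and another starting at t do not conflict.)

3

The answer is the maximum number of intervals overlapping at any instant.
starts: [4, 4, 7, 8, 9, 9]
ends:   [5, 7, 9, 10, 10, 10]
s4→1 s4→2 e5→1 e7→0 s7→1 s8→2 e9→1 s9→2 s9→3  — peak 3.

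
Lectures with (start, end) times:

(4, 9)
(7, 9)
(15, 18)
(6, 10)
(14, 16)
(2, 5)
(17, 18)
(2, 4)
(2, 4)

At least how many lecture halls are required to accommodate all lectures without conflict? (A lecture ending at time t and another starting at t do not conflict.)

Count concurrent intervals with a sweep; the peak is the room count.
Events (time:±→running): 2:+→1 2:+→2 2:+→3 … peak 3.

3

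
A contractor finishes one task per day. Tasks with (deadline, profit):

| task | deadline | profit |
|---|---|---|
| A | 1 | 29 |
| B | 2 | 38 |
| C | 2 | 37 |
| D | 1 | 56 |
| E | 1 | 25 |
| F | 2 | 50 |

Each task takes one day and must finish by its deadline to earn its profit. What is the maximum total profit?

106

Sort by profit descending; place each in the latest free slot ≤ its deadline.
Profit order: D=56 F=50 B=38 C=37 A=29 E=25
Assign: D→slot 1, F→slot 2, B skipped, C skipped, A skipped, E skipped.
Slots: [1:D] [2:F]
Profit = 56 + 50 = 106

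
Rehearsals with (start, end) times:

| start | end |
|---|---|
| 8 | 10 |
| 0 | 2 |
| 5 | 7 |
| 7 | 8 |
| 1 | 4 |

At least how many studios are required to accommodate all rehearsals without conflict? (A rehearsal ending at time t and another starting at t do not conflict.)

The answer is the maximum number of intervals overlapping at any instant.
Events (time:±→running): 0:+→1 1:+→2 … peak 2.

2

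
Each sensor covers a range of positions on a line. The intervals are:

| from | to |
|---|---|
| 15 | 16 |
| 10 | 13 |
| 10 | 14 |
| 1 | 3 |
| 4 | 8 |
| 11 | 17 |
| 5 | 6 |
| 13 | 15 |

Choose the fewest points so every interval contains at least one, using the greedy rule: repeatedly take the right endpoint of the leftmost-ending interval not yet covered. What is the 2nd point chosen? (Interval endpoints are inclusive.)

6

Process intervals by earliest right end; each time one isn't hit yet, stab at its right endpoint.
By right end: [1,3]  [5,6]  [4,8]  [10,13]  [10,14]  [13,15]  [15,16]  [11,17]
[1,3] uncovered → point at 3; [5,6] uncovered → point at 6; [10,13] uncovered → point at 13; [15,16] uncovered → point at 16.
Points: 3, 6, 13, 16 (4 total).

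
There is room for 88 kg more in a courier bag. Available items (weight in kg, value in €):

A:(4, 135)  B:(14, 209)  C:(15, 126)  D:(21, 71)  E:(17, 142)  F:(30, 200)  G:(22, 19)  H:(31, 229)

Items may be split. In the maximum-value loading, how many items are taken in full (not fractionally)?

Ratios (sorted): A 33.75, B 14.93, C 8.40, E 8.35, H 7.39, F 6.67, D 3.38, G 0.86
take A (4 @ 135); take B (14 @ 209); take C (15 @ 126); take E (17 @ 142); take H (31 @ 229); take 7/30 of F → 46.67. Capacity used 88/88.
5 item(s) taken whole; one partial (take 7/30 of F).

5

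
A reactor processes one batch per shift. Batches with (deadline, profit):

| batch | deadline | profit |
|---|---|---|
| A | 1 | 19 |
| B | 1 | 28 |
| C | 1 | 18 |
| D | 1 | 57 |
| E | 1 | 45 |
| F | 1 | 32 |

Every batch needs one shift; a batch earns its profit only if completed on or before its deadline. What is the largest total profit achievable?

Sort by profit descending; place each in the latest free slot ≤ its deadline.
By profit: D(d1,57), E(d1,45), F(d1,32), B(d1,28), A(d1,19), C(d1,18)
D→slot 1; E skipped; F skipped; B skipped; A skipped; C skipped.
Profit = 57 = 57

57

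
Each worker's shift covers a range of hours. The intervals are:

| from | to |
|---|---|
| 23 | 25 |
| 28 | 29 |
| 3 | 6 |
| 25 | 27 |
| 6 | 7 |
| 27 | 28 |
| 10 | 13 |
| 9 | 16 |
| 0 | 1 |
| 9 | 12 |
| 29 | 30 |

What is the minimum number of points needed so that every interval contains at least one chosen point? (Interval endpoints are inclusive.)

6

Process intervals by earliest right end; each time one isn't hit yet, stab at its right endpoint.
Sorted: [0,1] [3,6] [6,7] [9,12] [10,13] [9,16] [23,25] [25,27] [27,28] [28,29] [29,30]
{[0,1]} hit by 1; {[3,6],[6,7]} hit by 6; {[9,12],[10,13],[9,16]} hit by 12; {[23,25],[25,27]} hit by 25; {[27,28],[28,29]} hit by 28; {[29,30]} hit by 30.
Points: 1, 6, 12, 25, 28, 30 (6 total).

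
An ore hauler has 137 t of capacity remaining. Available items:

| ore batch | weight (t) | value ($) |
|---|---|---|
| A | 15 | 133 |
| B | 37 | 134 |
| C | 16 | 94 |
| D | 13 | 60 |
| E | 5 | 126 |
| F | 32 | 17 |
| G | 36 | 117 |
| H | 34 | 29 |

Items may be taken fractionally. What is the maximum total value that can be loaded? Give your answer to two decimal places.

Sort by value per unit weight and fill in that order.
Order: E (126/5=25.20) > A (133/15=8.87) > C (94/16=5.88) > D (60/13=4.62) > B (134/37=3.62) > G (117/36=3.25) > H (29/34=0.85) > F (17/32=0.53)
Fill: take E (5 @ 126) → take A (15 @ 133) → take C (16 @ 94) → take D (13 @ 60) → take B (37 @ 134) → take G (36 @ 117) → take 15/34 of H → 12.79; 137/137 used.
Total value = 676.79

676.79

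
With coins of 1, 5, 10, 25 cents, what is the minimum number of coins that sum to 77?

5

77 − 3×25→2 − 2×1→0
Total coins = 3 + 2 = 5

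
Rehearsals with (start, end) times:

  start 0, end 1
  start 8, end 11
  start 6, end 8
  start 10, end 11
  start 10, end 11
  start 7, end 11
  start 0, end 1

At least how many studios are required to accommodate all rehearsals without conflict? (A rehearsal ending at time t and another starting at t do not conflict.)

4

Events (time:±→running): 0:+→1 0:+→2 1:-→1 1:-→0 6:+→1 7:+→2 8:-→1 8:+→2 10:+→3 10:+→4 … peak 4.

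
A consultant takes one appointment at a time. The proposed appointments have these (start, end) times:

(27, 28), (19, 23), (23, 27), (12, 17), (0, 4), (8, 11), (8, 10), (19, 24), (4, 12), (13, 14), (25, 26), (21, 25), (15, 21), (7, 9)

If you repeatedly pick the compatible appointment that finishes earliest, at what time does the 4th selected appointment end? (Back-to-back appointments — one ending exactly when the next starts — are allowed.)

Sorted by end: (0,4)  (7,9)  (8,10)  (8,11)  (4,12)  (13,14)  (12,17)  (15,21)  (19,23)  (19,24)  (21,25)  (25,26)  (23,27)  (27,28)
take (0,4); take (7,9); skip (8,10); skip (4,12); take (13,14); skip (12,17); take (15,21); skip (19,23); skip (19,24); take (21,25); take (25,26); skip (23,27); take (27,28).
Selected: (0,4) (7,9) (13,14) (15,21) (21,25) (25,26) (27,28)

21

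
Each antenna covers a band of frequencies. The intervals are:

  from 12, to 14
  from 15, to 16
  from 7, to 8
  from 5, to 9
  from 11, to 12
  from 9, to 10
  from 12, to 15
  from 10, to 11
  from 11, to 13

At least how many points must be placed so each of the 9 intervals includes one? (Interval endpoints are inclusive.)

Sorted: [7,8] [5,9] [9,10] [10,11] [11,12] [11,13] [12,14] [12,15] [15,16]
{[7,8],[5,9]} hit by 8; {[9,10],[10,11]} hit by 10; {[11,12],[11,13],[12,14],[12,15]} hit by 12; {[15,16]} hit by 16.
Points: 8, 10, 12, 16 (4 total).

4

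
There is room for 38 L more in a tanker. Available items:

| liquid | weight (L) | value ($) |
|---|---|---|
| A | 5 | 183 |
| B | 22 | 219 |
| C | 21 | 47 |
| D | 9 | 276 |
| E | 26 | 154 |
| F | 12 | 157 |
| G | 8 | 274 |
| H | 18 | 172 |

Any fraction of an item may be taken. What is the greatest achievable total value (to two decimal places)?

929.82

Greedy by value/weight ratio, highest first.
Ratios (sorted): A 36.60, G 34.25, D 30.67, F 13.08, B 9.95, H 9.56, E 5.92, C 2.24
take A (5 @ 183); take G (8 @ 274); take D (9 @ 276); take F (12 @ 157); take 4/22 of B → 39.82. Capacity used 38/38.
Total value = 929.82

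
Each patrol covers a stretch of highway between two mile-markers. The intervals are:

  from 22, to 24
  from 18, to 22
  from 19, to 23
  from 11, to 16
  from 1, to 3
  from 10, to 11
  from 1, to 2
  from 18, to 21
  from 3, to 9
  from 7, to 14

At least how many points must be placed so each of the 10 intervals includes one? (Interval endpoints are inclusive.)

5

By right end: [1,2]  [1,3]  [3,9]  [10,11]  [7,14]  [11,16]  [18,21]  [18,22]  [19,23]  [22,24]
[1,2] uncovered → point at 2; [3,9] uncovered → point at 9; [10,11] uncovered → point at 11; [18,21] uncovered → point at 21; [22,24] uncovered → point at 24.
Points: 2, 9, 11, 21, 24 (5 total).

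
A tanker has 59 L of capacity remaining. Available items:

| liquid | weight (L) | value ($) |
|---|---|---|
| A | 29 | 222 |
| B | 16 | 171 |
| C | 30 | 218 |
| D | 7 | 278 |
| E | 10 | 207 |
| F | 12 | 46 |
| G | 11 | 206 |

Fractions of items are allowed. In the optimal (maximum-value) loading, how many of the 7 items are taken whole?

4

Order: D (278/7=39.71) > E (207/10=20.70) > G (206/11=18.73) > B (171/16=10.69) > A (222/29=7.66) > C (218/30=7.27) > F (46/12=3.83)
Fill: take D (7 @ 278) → take E (10 @ 207) → take G (11 @ 206) → take B (16 @ 171) → take 15/29 of A → 114.83; 59/59 used.
4 item(s) taken whole; one partial (take 15/29 of A).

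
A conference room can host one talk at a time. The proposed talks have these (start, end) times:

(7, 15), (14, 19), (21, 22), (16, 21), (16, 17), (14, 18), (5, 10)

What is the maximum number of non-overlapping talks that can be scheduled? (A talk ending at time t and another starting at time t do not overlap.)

3

Greedy by earliest finish: after sorting by end time, pick each interval compatible with the last pick.
Sorted by end: (5,10)  (7,15)  (16,17)  (14,18)  (14,19)  (16,21)  (21,22)
take (5,10); skip (7,15); take (16,17); skip (16,21); take (21,22).
Selected 3 talks.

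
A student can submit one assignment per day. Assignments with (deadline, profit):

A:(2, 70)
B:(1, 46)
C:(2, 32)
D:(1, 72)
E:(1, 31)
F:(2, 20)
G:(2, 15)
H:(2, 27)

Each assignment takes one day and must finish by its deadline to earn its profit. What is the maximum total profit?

142

Profit order: D=72 A=70 B=46 C=32 E=31 H=27 F=20 G=15
Assign: D→slot 1, A→slot 2, B skipped, C skipped, E skipped, H skipped, F skipped, G skipped.
Slots: [1:D] [2:A]
Profit = 72 + 70 = 142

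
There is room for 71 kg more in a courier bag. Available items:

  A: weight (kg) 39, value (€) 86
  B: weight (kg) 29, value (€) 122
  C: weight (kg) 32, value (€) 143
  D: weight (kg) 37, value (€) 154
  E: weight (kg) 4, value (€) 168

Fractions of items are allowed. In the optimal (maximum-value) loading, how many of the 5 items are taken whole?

3

Sort by value per unit weight and fill in that order.
Ratios (sorted): E 42.00, C 4.47, B 4.21, D 4.16, A 2.21
take E (4 @ 168); take C (32 @ 143); take B (29 @ 122); take 6/37 of D → 24.97. Capacity used 71/71.
3 item(s) taken whole; one partial (take 6/37 of D).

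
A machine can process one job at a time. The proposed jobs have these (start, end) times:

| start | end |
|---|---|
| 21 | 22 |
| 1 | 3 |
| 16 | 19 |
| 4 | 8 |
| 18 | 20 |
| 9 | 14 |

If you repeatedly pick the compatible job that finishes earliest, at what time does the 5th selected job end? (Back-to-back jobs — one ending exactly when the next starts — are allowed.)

22

Order by finish time; keep every interval that doesn't clash with the previous kept one.
By end time: (1,3), (4,8), (9,14), (16,19), (18,20), (21,22).
Pick (1,3); next start ≥ 3 → (4,8); next start ≥ 8 → (9,14); next start ≥ 14 → (16,19); next start ≥ 19 → (21,22).
Selected: (1,3) (4,8) (9,14) (16,19) (21,22)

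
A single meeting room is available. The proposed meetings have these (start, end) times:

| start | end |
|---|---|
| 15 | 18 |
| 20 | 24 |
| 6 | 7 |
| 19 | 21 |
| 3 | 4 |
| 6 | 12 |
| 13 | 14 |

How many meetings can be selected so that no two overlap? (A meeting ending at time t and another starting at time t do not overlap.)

5

Sorted by end: (3,4)  (6,7)  (6,12)  (13,14)  (15,18)  (19,21)  (20,24)
take (3,4); take (6,7); skip (6,12); take (13,14); take (15,18); take (19,21).
Selected 5 meetings.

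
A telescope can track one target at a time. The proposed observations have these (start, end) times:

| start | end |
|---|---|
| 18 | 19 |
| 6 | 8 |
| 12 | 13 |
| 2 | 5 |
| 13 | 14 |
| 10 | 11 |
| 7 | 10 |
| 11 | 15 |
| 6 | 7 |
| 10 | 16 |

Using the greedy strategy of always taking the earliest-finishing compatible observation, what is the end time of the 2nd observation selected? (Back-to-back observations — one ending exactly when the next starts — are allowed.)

Greedy by earliest finish: after sorting by end time, pick each interval compatible with the last pick.
By end time: (2,5), (6,7), (6,8), (7,10), (10,11), (12,13), (13,14), (11,15), (10,16), (18,19).
Pick (2,5); next start ≥ 5 → (6,7); next start ≥ 7 → (7,10); next start ≥ 10 → (10,11); next start ≥ 11 → (12,13); next start ≥ 13 → (13,14); next start ≥ 14 → (18,19).
Selected: (2,5) (6,7) (7,10) (10,11) (12,13) (13,14) (18,19)

7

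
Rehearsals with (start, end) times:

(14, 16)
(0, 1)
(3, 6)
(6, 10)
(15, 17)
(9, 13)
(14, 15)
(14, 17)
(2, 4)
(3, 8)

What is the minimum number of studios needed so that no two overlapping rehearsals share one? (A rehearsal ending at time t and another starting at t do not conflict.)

3

starts: [0, 2, 3, 3, 6, 9, 14, 14, 14, 15]
ends:   [1, 4, 6, 8, 10, 13, 15, 16, 17, 17]
s0→1 e1→0 s2→1 s3→2 s3→3  — peak 3.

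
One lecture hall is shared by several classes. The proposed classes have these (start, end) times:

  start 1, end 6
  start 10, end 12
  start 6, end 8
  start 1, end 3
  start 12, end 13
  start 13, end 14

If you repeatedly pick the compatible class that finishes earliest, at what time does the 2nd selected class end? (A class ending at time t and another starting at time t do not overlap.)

8

By end time: (1,3), (1,6), (6,8), (10,12), (12,13), (13,14).
Pick (1,3); next start ≥ 3 → (6,8); next start ≥ 8 → (10,12); next start ≥ 12 → (12,13); next start ≥ 13 → (13,14).
Selected: (1,3) (6,8) (10,12) (12,13) (13,14)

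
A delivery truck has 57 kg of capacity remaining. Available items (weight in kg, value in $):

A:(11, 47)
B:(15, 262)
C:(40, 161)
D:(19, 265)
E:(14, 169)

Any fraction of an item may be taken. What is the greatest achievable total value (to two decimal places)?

734.45

Sort by value per unit weight and fill in that order.
Ratios (sorted): B 17.47, D 13.95, E 12.07, A 4.27, C 4.03
take B (15 @ 262); take D (19 @ 265); take E (14 @ 169); take 9/11 of A → 38.45. Capacity used 57/57.
Total value = 734.45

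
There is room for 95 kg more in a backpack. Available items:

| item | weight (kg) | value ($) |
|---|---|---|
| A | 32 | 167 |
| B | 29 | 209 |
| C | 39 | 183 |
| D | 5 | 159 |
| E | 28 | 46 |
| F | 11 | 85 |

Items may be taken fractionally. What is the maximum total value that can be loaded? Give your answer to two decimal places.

704.46

Greedy by value/weight ratio, highest first.
Order: D (159/5=31.80) > F (85/11=7.73) > B (209/29=7.21) > A (167/32=5.22) > C (183/39=4.69) > E (46/28=1.64)
Fill: take D (5 @ 159) → take F (11 @ 85) → take B (29 @ 209) → take A (32 @ 167) → take 18/39 of C → 84.46; 95/95 used.
Total value = 704.46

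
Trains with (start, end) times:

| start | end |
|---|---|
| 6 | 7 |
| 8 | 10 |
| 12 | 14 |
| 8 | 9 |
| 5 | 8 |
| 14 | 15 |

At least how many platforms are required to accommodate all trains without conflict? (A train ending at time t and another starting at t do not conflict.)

Events (time:±→running): 5:+→1 6:+→2 … peak 2.

2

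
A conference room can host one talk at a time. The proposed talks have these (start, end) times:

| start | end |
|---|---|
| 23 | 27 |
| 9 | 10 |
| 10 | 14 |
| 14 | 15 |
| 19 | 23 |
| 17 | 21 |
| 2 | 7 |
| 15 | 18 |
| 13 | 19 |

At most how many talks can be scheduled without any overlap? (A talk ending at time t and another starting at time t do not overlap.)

Greedy by earliest finish: after sorting by end time, pick each interval compatible with the last pick.
By end time: (2,7), (9,10), (10,14), (14,15), (15,18), (13,19), (17,21), (19,23), (23,27).
Pick (2,7); next start ≥ 7 → (9,10); next start ≥ 10 → (10,14); next start ≥ 14 → (14,15); next start ≥ 15 → (15,18); next start ≥ 18 → (19,23); next start ≥ 23 → (23,27).
Selected 7 talks.

7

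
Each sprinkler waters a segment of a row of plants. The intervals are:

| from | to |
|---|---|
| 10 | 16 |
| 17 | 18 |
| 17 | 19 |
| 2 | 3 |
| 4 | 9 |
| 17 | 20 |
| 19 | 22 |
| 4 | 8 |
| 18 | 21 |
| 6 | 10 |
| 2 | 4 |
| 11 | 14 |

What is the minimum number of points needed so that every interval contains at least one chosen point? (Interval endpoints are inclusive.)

5

Sorted: [2,3] [2,4] [4,8] [4,9] [6,10] [11,14] [10,16] [17,18] [17,19] [17,20] [18,21] [19,22]
{[2,3],[2,4]} hit by 3; {[4,8],[4,9],[6,10]} hit by 8; {[11,14],[10,16]} hit by 14; {[17,18],[17,19],[17,20],[18,21]} hit by 18; {[19,22]} hit by 22.
Points: 3, 8, 14, 18, 22 (5 total).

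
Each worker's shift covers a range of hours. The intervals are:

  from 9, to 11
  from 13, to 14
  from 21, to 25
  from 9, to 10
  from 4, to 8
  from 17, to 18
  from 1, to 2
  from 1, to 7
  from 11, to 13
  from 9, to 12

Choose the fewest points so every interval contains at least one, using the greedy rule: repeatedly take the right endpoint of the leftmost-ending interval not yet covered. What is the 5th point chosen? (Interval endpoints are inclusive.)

18

Process intervals by earliest right end; each time one isn't hit yet, stab at its right endpoint.
By right end: [1,2]  [1,7]  [4,8]  [9,10]  [9,11]  [9,12]  [11,13]  [13,14]  [17,18]  [21,25]
[1,2] uncovered → point at 2; [4,8] uncovered → point at 8; [9,10] uncovered → point at 10; [11,13] uncovered → point at 13; [17,18] uncovered → point at 18; [21,25] uncovered → point at 25.
Points: 2, 8, 10, 13, 18, 25 (6 total).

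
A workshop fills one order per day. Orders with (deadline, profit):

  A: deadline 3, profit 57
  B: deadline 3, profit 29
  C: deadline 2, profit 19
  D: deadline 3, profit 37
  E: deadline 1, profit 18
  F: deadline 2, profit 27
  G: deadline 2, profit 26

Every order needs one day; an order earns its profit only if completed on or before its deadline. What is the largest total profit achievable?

By profit: A(d3,57), D(d3,37), B(d3,29), F(d2,27), G(d2,26), C(d2,19), E(d1,18)
A→slot 3; D→slot 2; B→slot 1; F skipped; G skipped; C skipped; E skipped.
Profit = 29 + 37 + 57 = 123

123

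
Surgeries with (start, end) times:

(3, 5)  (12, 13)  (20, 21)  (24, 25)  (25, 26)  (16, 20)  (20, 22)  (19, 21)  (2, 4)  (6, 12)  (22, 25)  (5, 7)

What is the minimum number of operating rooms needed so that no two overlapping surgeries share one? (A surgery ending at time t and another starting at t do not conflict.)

3

The answer is the maximum number of intervals overlapping at any instant.
Events (time:±→running): 2:+→1 3:+→2 4:-→1 5:-→0 5:+→1 6:+→2 7:-→1 12:-→0 12:+→1 13:-→0 16:+→1 19:+→2 20:-→1 20:+→2 20:+→3 … peak 3.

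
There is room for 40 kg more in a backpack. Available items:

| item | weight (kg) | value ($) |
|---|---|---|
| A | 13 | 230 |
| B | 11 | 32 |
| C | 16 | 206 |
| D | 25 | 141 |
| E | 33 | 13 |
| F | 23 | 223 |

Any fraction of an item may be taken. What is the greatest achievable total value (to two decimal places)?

542.65

Ratios (sorted): A 17.69, C 12.88, F 9.70, D 5.64, B 2.91, E 0.39
take A (13 @ 230); take C (16 @ 206); take 11/23 of F → 106.65. Capacity used 40/40.
Total value = 542.65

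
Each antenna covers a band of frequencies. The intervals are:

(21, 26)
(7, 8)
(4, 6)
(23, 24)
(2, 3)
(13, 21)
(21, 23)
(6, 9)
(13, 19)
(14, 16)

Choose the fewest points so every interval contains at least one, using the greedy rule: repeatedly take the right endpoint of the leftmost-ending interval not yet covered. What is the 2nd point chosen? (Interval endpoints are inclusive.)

Process intervals by earliest right end; each time one isn't hit yet, stab at its right endpoint.
By right end: [2,3]  [4,6]  [7,8]  [6,9]  [14,16]  [13,19]  [13,21]  [21,23]  [23,24]  [21,26]
[2,3] uncovered → point at 3; [4,6] uncovered → point at 6; [7,8] uncovered → point at 8; [14,16] uncovered → point at 16; [21,23] uncovered → point at 23.
Points: 3, 6, 8, 16, 23 (5 total).

6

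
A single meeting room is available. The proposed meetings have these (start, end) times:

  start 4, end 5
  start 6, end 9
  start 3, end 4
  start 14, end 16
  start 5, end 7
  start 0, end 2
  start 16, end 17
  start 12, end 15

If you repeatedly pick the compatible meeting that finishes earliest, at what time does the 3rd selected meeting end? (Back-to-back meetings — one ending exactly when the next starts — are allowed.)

5

Order by finish time; keep every interval that doesn't clash with the previous kept one.
Sorted by end: (0,2)  (3,4)  (4,5)  (5,7)  (6,9)  (12,15)  (14,16)  (16,17)
take (0,2); take (3,4); take (4,5); take (5,7); skip (6,9); take (12,15); skip (14,16); take (16,17).
Selected: (0,2) (3,4) (4,5) (5,7) (12,15) (16,17)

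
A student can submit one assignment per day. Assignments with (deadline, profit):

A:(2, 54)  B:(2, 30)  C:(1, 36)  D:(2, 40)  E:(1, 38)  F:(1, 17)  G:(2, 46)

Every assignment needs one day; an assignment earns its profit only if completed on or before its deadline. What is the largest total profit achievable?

100

Take jobs in profit order; each goes to the latest open slot no later than its deadline.
Profit order: A=54 G=46 D=40 E=38 C=36 B=30 F=17
Assign: A→slot 2, G→slot 1, D skipped, E skipped, C skipped, B skipped, F skipped.
Slots: [1:G] [2:A]
Profit = 46 + 54 = 100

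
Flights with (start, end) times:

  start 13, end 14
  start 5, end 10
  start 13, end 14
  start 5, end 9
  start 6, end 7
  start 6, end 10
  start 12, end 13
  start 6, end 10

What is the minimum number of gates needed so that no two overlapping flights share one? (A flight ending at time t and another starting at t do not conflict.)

5

Events (time:±→running): 5:+→1 5:+→2 6:+→3 6:+→4 6:+→5 … peak 5.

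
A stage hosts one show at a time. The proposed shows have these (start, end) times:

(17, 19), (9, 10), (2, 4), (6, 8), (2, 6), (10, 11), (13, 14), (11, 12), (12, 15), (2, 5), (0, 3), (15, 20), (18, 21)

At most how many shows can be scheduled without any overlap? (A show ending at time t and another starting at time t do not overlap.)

7

Greedy by earliest finish: after sorting by end time, pick each interval compatible with the last pick.
Sorted by end: (0,3)  (2,4)  (2,5)  (2,6)  (6,8)  (9,10)  (10,11)  (11,12)  (13,14)  (12,15)  (17,19)  (15,20)  (18,21)
take (0,3); take (6,8); take (9,10); take (10,11); take (11,12); take (13,14); take (17,19).
Selected 7 shows.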